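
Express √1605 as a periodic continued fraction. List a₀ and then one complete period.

[40; 16, 80]

a₀ = ⌊√1605⌋ = 40.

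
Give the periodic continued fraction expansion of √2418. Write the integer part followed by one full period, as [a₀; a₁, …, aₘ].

[49; 5, 1, 3, 2, 3, 1, 5, 98]

a₀ = ⌊√2418⌋ = 49.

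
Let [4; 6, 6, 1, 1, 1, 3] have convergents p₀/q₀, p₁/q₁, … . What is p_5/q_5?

Using pₖ = aₖpₖ₋₁ + pₖ₋₂, qₖ = aₖqₖ₋₁ + qₖ₋₂ (with p₋₁=1, p₋₂=0, q₋₁=0, q₋₂=1):
  k=0: a=4, p=4, q=1
  k=1: a=6, p=25, q=6
  k=2: a=6, p=154, q=37
  k=3: a=1, p=179, q=43
  k=4: a=1, p=333, q=80
  k=5: a=1, p=512, q=123

512/123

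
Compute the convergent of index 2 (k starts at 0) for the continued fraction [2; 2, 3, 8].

Using pₖ = aₖpₖ₋₁ + pₖ₋₂, qₖ = aₖqₖ₋₁ + qₖ₋₂ (with p₋₁=1, p₋₂=0, q₋₁=0, q₋₂=1):
  k=0: a=2, p=2, q=1
  k=1: a=2, p=5, q=2
  k=2: a=3, p=17, q=7

17/7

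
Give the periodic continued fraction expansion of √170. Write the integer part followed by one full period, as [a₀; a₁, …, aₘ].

a₀ = ⌊√170⌋ = 13.
With m₀=0, d₀=1 and mₖ₊₁ = dₖaₖ − mₖ, dₖ₊₁ = (n − mₖ₊₁²)/dₖ, aₖ₊₁ = ⌊(a₀+mₖ₊₁)/dₖ₊₁⌋:
  k=1: m=13, d=1, a=26
d=1 and a=2a₀=26 at k=1, so the next step gives (m, d) = (13, 1) again — its k=1 value — and the period has length 1.

[13; 26]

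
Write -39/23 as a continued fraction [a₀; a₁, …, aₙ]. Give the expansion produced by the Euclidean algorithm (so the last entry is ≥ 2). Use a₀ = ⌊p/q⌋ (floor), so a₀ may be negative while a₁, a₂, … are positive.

[-2; 3, 3, 2]

-39 = -2·23 + 7
23 = 3·7 + 2
7 = 3·2 + 1
2 = 2·1 + 0  (stop)
So -39/23 = [-2; 3, 3, 2].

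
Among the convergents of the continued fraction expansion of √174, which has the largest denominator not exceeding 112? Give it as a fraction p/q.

√174 = [13; 5, 4, 5, 26, …] (period length 4).
Convergents:
  p_0/q_0 = 13/1
  p_1/q_1 = 66/5
  p_2/q_2 = 277/21
  p_3/q_3 = 1451/110
  p_4/q_4 = 38003/2881
q_3 = 110 ≤ 112 < 2881 = q_4, so the answer is 1451/110.

1451/110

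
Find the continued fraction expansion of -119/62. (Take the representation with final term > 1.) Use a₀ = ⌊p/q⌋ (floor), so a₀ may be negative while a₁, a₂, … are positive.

[-2; 12, 2, 2]

-119 = -2*62 + 5
62 = 12*5 + 2
5 = 2*2 + 1
2 = 2*1 + 0  (stop)
So -119/62 = [-2; 12, 2, 2].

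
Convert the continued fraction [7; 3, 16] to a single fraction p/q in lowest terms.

Fold from the inside: start with 16/1.
  3 + 1/16 = 49/16
  7 + 16/49 = 359/49

359/49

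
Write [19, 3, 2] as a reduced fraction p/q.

135/7

Using pₖ = aₖpₖ₋₁ + pₖ₋₂ and qₖ = aₖqₖ₋₁ + qₖ₋₂:
  k=0: a=19, p=19, q=1
  k=1: a=3, p=58, q=3
  k=2: a=2, p=135, q=7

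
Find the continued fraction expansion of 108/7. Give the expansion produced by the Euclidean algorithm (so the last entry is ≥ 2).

[15; 2, 3]

108 = 15·7 + 3
7 = 2·3 + 1
3 = 3·1 + 0  (stop)
So 108/7 = [15; 2, 3].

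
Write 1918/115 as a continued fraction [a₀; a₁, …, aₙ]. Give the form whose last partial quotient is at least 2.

1918 = 16*115 + 78
115 = 1*78 + 37
78 = 2*37 + 4
37 = 9*4 + 1
4 = 4*1 + 0  (stop)
So 1918/115 = [16; 1, 2, 9, 4].

[16; 1, 2, 9, 4]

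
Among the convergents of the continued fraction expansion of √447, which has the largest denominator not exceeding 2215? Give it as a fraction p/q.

√447 = [21; 7, 42, …] (period length 2).
Convergents:
  p_0/q_0 = 21/1
  p_1/q_1 = 148/7
  p_2/q_2 = 6237/295
  p_3/q_3 = 43807/2072
  p_4/q_4 = 1846131/87319
q_3 = 2072 ≤ 2215 < 87319 = q_4, so the answer is 43807/2072.

43807/2072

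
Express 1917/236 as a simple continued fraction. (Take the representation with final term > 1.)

1917 = 8×236 + 29
236 = 8×29 + 4
29 = 7×4 + 1
4 = 4×1 + 0  (stop)
So 1917/236 = [8; 8, 7, 4].

[8; 8, 7, 4]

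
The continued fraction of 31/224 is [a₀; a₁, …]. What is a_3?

31 = 0·224 + 31   →  a_0 = 0
224 = 7·31 + 7   →  a_1 = 7
31 = 4·7 + 3   →  a_2 = 4
7 = 2·3 + 1   →  a_3 = 2

2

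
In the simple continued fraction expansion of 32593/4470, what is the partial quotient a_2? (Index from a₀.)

2

32593 = 7·4470 + 1303   →  a_0 = 7
4470 = 3·1303 + 561   →  a_1 = 3
1303 = 2·561 + 181   →  a_2 = 2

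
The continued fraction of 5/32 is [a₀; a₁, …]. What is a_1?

6

5 = 0·32 + 5   →  a_0 = 0
32 = 6·5 + 2   →  a_1 = 6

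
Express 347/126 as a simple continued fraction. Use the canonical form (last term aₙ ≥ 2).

[2; 1, 3, 15, 2]

347 = 2×126 + 95
126 = 1×95 + 31
95 = 3×31 + 2
31 = 15×2 + 1
2 = 2×1 + 0  (stop)
So 347/126 = [2; 1, 3, 15, 2].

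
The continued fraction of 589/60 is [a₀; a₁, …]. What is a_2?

589 = 9·60 + 49   →  a_0 = 9
60 = 1·49 + 11   →  a_1 = 1
49 = 4·11 + 5   →  a_2 = 4

4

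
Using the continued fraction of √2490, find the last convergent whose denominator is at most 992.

49351/989

√2490 = [49; 1, 8, 1, 98, …] (period length 4).
Convergents:
  p_0/q_0 = 49/1
  p_1/q_1 = 50/1
  p_2/q_2 = 449/9
  p_3/q_3 = 499/10
  p_4/q_4 = 49351/989
  p_5/q_5 = 49850/999
q_4 = 989 ≤ 992 < 999 = q_5, so the answer is 49351/989.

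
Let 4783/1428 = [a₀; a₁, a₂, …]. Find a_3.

4783 = 3·1428 + 499   →  a_0 = 3
1428 = 2·499 + 430   →  a_1 = 2
499 = 1·430 + 69   →  a_2 = 1
430 = 6·69 + 16   →  a_3 = 6

6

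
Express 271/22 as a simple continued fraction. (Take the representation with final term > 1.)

271 = 12*22 + 7
22 = 3*7 + 1
7 = 7*1 + 0  (stop)
So 271/22 = [12; 3, 7].

[12; 3, 7]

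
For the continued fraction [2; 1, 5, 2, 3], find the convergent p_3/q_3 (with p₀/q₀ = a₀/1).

Using pₖ = aₖpₖ₋₁ + pₖ₋₂, qₖ = aₖqₖ₋₁ + qₖ₋₂ (with p₋₁=1, p₋₂=0, q₋₁=0, q₋₂=1):
  k=0: a=2, p=2, q=1
  k=1: a=1, p=3, q=1
  k=2: a=5, p=17, q=6
  k=3: a=2, p=37, q=13

37/13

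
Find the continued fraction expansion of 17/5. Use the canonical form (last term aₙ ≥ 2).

17 = 3×5 + 2
5 = 2×2 + 1
2 = 2×1 + 0  (stop)
So 17/5 = [3; 2, 2].

[3; 2, 2]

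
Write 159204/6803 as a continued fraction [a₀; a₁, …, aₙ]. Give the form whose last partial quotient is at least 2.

[23; 2, 2, 19, 3, 7, 3]

159204 = 23·6803 + 2735
6803 = 2·2735 + 1333
2735 = 2·1333 + 69
1333 = 19·69 + 22
69 = 3·22 + 3
22 = 7·3 + 1
3 = 3·1 + 0  (stop)
So 159204/6803 = [23; 2, 2, 19, 3, 7, 3].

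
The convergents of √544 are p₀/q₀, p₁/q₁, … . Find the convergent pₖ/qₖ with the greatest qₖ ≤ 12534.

113447/4864

√544 = [23; 3, 11, 3, 46, …] (period length 4).
Convergents:
  p_0/q_0 = 23/1
  p_1/q_1 = 70/3
  p_2/q_2 = 793/34
  p_3/q_3 = 2449/105
  p_4/q_4 = 113447/4864
  p_5/q_5 = 342790/14697
q_4 = 4864 ≤ 12534 < 14697 = q_5, so the answer is 113447/4864.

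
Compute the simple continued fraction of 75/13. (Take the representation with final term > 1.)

75 = 5·13 + 10
13 = 1·10 + 3
10 = 3·3 + 1
3 = 3·1 + 0  (stop)
So 75/13 = [5; 1, 3, 3].

[5; 1, 3, 3]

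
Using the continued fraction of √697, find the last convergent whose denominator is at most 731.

√697 = [26; 2, 2, 52, …] (period length 3).
Convergents:
  p_0/q_0 = 26/1
  p_1/q_1 = 53/2
  p_2/q_2 = 132/5
  p_3/q_3 = 6917/262
  p_4/q_4 = 13966/529
  p_5/q_5 = 34849/1320
q_4 = 529 ≤ 731 < 1320 = q_5, so the answer is 13966/529.

13966/529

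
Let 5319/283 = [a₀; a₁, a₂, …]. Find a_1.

1

5319 = 18·283 + 225   →  a_0 = 18
283 = 1·225 + 58   →  a_1 = 1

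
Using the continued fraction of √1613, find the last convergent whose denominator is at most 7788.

119121/2966

√1613 = [40; 6, 6, 80, …] (period length 3).
Convergents:
  p_0/q_0 = 40/1
  p_1/q_1 = 241/6
  p_2/q_2 = 1486/37
  p_3/q_3 = 119121/2966
  p_4/q_4 = 716212/17833
q_3 = 2966 ≤ 7788 < 17833 = q_4, so the answer is 119121/2966.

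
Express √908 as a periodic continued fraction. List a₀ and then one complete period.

a₀ = ⌊√908⌋ = 30.
With m₀=0, d₀=1 and mₖ₊₁ = dₖaₖ − mₖ, dₖ₊₁ = (n − mₖ₊₁²)/dₖ, aₖ₊₁ = ⌊(a₀+mₖ₊₁)/dₖ₊₁⌋:
  k=1: m=30, d=8, a=7
  k=2: m=26, d=29, a=1
  k=3: m=3, d=31, a=1
  k=4: m=28, d=4, a=14
  k=5: m=28, d=31, a=1
  k=6: m=3, d=29, a=1
  k=7: m=26, d=8, a=7
  k=8: m=30, d=1, a=60
d=1 and a=2a₀=60 at k=8, so the next step gives (m, d) = (30, 8) again — its k=1 value — and the period has length 8.

[30; 7, 1, 1, 14, 1, 1, 7, 60]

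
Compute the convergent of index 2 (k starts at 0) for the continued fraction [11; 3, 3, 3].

113/10

Using pₖ = aₖpₖ₋₁ + pₖ₋₂, qₖ = aₖqₖ₋₁ + qₖ₋₂ (with p₋₁=1, p₋₂=0, q₋₁=0, q₋₂=1):
  k=0: a=11, p=11, q=1
  k=1: a=3, p=34, q=3
  k=2: a=3, p=113, q=10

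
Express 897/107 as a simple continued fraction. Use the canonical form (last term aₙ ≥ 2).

[8; 2, 1, 1, 1, 1, 3, 2]

897 = 8*107 + 41
107 = 2*41 + 25
41 = 1*25 + 16
25 = 1*16 + 9
16 = 1*9 + 7
9 = 1*7 + 2
7 = 3*2 + 1
2 = 2*1 + 0  (stop)
So 897/107 = [8; 2, 1, 1, 1, 1, 3, 2].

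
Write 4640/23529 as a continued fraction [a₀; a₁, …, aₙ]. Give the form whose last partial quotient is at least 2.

[0; 5, 14, 9, 1, 2, 11]

4640 = 0·23529 + 4640
23529 = 5·4640 + 329
4640 = 14·329 + 34
329 = 9·34 + 23
34 = 1·23 + 11
23 = 2·11 + 1
11 = 11·1 + 0  (stop)
So 4640/23529 = [0; 5, 14, 9, 1, 2, 11].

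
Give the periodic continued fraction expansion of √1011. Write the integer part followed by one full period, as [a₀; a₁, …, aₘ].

[31; 1, 3, 1, 9, 1, 3, 1, 62]

a₀ = ⌊√1011⌋ = 31.
With m₀=0, d₀=1 and mₖ₊₁ = dₖaₖ − mₖ, dₖ₊₁ = (n − mₖ₊₁²)/dₖ, aₖ₊₁ = ⌊(a₀+mₖ₊₁)/dₖ₊₁⌋:
  k=1: m=31, d=50, a=1
  k=2: m=19, d=13, a=3
  k=3: m=20, d=47, a=1
  k=4: m=27, d=6, a=9
  k=5: m=27, d=47, a=1
  k=6: m=20, d=13, a=3
  k=7: m=19, d=50, a=1
  k=8: m=31, d=1, a=62
d=1 and a=2a₀=62 at k=8, so the next step gives (m, d) = (31, 50) again — its k=1 value — and the period has length 8.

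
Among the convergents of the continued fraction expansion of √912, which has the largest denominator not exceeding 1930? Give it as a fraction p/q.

45601/1510

√912 = [30; 5, 60, …] (period length 2).
Convergents:
  p_0/q_0 = 30/1
  p_1/q_1 = 151/5
  p_2/q_2 = 9090/301
  p_3/q_3 = 45601/1510
  p_4/q_4 = 2745150/90901
q_3 = 1510 ≤ 1930 < 90901 = q_4, so the answer is 45601/1510.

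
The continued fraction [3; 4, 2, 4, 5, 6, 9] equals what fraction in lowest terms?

Fold from the inside: start with 9/1.
  6 + 1/9 = 55/9
  5 + 9/55 = 284/55
  4 + 55/284 = 1191/284
  2 + 284/1191 = 2666/1191
  4 + 1191/2666 = 11855/2666
  3 + 2666/11855 = 38231/11855

38231/11855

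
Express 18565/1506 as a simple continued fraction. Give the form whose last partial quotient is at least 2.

18565 = 12*1506 + 493
1506 = 3*493 + 27
493 = 18*27 + 7
27 = 3*7 + 6
7 = 1*6 + 1
6 = 6*1 + 0  (stop)
So 18565/1506 = [12; 3, 18, 3, 1, 6].

[12; 3, 18, 3, 1, 6]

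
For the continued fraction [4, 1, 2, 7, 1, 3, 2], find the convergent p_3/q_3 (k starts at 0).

Using pₖ = aₖpₖ₋₁ + pₖ₋₂, qₖ = aₖqₖ₋₁ + qₖ₋₂ (with p₋₁=1, p₋₂=0, q₋₁=0, q₋₂=1):
  k=0: a=4, p=4, q=1
  k=1: a=1, p=5, q=1
  k=2: a=2, p=14, q=3
  k=3: a=7, p=103, q=22

103/22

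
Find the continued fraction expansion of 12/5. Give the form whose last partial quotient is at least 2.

12 = 2·5 + 2
5 = 2·2 + 1
2 = 2·1 + 0  (stop)
So 12/5 = [2; 2, 2].

[2; 2, 2]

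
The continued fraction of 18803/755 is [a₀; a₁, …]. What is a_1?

18803 = 24·755 + 683   →  a_0 = 24
755 = 1·683 + 72   →  a_1 = 1

1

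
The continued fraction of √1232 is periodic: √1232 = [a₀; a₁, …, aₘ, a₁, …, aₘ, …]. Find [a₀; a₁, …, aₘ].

[35; 10, 70]

a₀ = ⌊√1232⌋ = 35.
With m₀=0, d₀=1 and mₖ₊₁ = dₖaₖ − mₖ, dₖ₊₁ = (n − mₖ₊₁²)/dₖ, aₖ₊₁ = ⌊(a₀+mₖ₊₁)/dₖ₊₁⌋:
  k=1: m=35, d=7, a=10
  k=2: m=35, d=1, a=70
d=1 and a=2a₀=70 at k=2, so the next step gives (m, d) = (35, 7) again — its k=1 value — and the period has length 2.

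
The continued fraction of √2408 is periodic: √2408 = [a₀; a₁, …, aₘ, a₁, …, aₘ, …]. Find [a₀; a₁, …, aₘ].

a₀ = ⌊√2408⌋ = 49.
With m₀=0, d₀=1 and mₖ₊₁ = dₖaₖ − mₖ, dₖ₊₁ = (n − mₖ₊₁²)/dₖ, aₖ₊₁ = ⌊(a₀+mₖ₊₁)/dₖ₊₁⌋:
  k=1: m=49, d=7, a=14
  k=2: m=49, d=1, a=98
d=1 and a=2a₀=98 at k=2, so the next step gives (m, d) = (49, 7) again — its k=1 value — and the period has length 2.

[49; 14, 98]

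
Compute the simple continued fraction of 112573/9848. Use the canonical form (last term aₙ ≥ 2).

112573 = 11*9848 + 4245
9848 = 2*4245 + 1358
4245 = 3*1358 + 171
1358 = 7*171 + 161
171 = 1*161 + 10
161 = 16*10 + 1
10 = 10*1 + 0  (stop)
So 112573/9848 = [11; 2, 3, 7, 1, 16, 10].

[11; 2, 3, 7, 1, 16, 10]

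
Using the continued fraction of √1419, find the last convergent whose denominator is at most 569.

√1419 = [37; 1, 2, 37, 2, 1, 74, …] (period length 6).
Convergents:
  p_0/q_0 = 37/1
  p_1/q_1 = 38/1
  p_2/q_2 = 113/3
  p_3/q_3 = 4219/112
  p_4/q_4 = 8551/227
  p_5/q_5 = 12770/339
  p_6/q_6 = 953531/25313
q_5 = 339 ≤ 569 < 25313 = q_6, so the answer is 12770/339.

12770/339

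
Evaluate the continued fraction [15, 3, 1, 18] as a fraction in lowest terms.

1144/75

Using pₖ = aₖpₖ₋₁ + pₖ₋₂ and qₖ = aₖqₖ₋₁ + qₖ₋₂:
  k=0: a=15, p=15, q=1
  k=1: a=3, p=46, q=3
  k=2: a=1, p=61, q=4
  k=3: a=18, p=1144, q=75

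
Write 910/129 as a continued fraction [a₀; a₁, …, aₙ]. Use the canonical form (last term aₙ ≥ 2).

910 = 7·129 + 7
129 = 18·7 + 3
7 = 2·3 + 1
3 = 3·1 + 0  (stop)
So 910/129 = [7; 18, 2, 3].

[7; 18, 2, 3]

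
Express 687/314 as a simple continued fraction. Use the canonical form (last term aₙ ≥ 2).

687 = 2·314 + 59
314 = 5·59 + 19
59 = 3·19 + 2
19 = 9·2 + 1
2 = 2·1 + 0  (stop)
So 687/314 = [2; 5, 3, 9, 2].

[2; 5, 3, 9, 2]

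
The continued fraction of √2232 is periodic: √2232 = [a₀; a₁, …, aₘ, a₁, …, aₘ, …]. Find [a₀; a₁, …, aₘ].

a₀ = ⌊√2232⌋ = 47.
With m₀=0, d₀=1 and mₖ₊₁ = dₖaₖ − mₖ, dₖ₊₁ = (n − mₖ₊₁²)/dₖ, aₖ₊₁ = ⌊(a₀+mₖ₊₁)/dₖ₊₁⌋:
  k=1: m=47, d=23, a=4
  k=2: m=45, d=9, a=10
  k=3: m=45, d=23, a=4
  k=4: m=47, d=1, a=94
d=1 and a=2a₀=94 at k=4, so the next step gives (m, d) = (47, 23) again — its k=1 value — and the period has length 4.

[47; 4, 10, 4, 94]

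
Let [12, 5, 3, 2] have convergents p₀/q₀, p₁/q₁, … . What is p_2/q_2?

195/16

Using pₖ = aₖpₖ₋₁ + pₖ₋₂, qₖ = aₖqₖ₋₁ + qₖ₋₂ (with p₋₁=1, p₋₂=0, q₋₁=0, q₋₂=1):
  k=0: a=12, p=12, q=1
  k=1: a=5, p=61, q=5
  k=2: a=3, p=195, q=16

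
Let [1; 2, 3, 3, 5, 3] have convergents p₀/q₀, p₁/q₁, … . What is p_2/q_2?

Using pₖ = aₖpₖ₋₁ + pₖ₋₂, qₖ = aₖqₖ₋₁ + qₖ₋₂ (with p₋₁=1, p₋₂=0, q₋₁=0, q₋₂=1):
  k=0: a=1, p=1, q=1
  k=1: a=2, p=3, q=2
  k=2: a=3, p=10, q=7

10/7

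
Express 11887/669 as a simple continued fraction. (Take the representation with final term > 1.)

[17; 1, 3, 3, 6, 8]

11887 = 17×669 + 514
669 = 1×514 + 155
514 = 3×155 + 49
155 = 3×49 + 8
49 = 6×8 + 1
8 = 8×1 + 0  (stop)
So 11887/669 = [17; 1, 3, 3, 6, 8].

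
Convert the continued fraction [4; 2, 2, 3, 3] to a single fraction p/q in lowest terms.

Using pₖ = aₖpₖ₋₁ + pₖ₋₂ and qₖ = aₖqₖ₋₁ + qₖ₋₂:
  k=0: a=4, p=4, q=1
  k=1: a=2, p=9, q=2
  k=2: a=2, p=22, q=5
  k=3: a=3, p=75, q=17
  k=4: a=3, p=247, q=56

247/56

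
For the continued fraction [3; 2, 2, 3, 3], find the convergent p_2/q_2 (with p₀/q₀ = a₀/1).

17/5

Using pₖ = aₖpₖ₋₁ + pₖ₋₂, qₖ = aₖqₖ₋₁ + qₖ₋₂ (with p₋₁=1, p₋₂=0, q₋₁=0, q₋₂=1):
  k=0: a=3, p=3, q=1
  k=1: a=2, p=7, q=2
  k=2: a=2, p=17, q=5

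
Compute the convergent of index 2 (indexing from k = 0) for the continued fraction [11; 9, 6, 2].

611/55

Using pₖ = aₖpₖ₋₁ + pₖ₋₂, qₖ = aₖqₖ₋₁ + qₖ₋₂ (with p₋₁=1, p₋₂=0, q₋₁=0, q₋₂=1):
  k=0: a=11, p=11, q=1
  k=1: a=9, p=100, q=9
  k=2: a=6, p=611, q=55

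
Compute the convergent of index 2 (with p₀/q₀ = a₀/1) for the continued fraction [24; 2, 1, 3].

73/3

Using pₖ = aₖpₖ₋₁ + pₖ₋₂, qₖ = aₖqₖ₋₁ + qₖ₋₂ (with p₋₁=1, p₋₂=0, q₋₁=0, q₋₂=1):
  k=0: a=24, p=24, q=1
  k=1: a=2, p=49, q=2
  k=2: a=1, p=73, q=3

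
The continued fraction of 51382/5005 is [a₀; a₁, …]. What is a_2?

1

51382 = 10·5005 + 1332   →  a_0 = 10
5005 = 3·1332 + 1009   →  a_1 = 3
1332 = 1·1009 + 323   →  a_2 = 1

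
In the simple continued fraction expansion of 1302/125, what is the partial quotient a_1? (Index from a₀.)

1302 = 10·125 + 52   →  a_0 = 10
125 = 2·52 + 21   →  a_1 = 2

2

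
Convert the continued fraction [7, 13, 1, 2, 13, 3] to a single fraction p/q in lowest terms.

Using pₖ = aₖpₖ₋₁ + pₖ₋₂ and qₖ = aₖqₖ₋₁ + qₖ₋₂:
  k=0: a=7, p=7, q=1
  k=1: a=13, p=92, q=13
  k=2: a=1, p=99, q=14
  k=3: a=2, p=290, q=41
  k=4: a=13, p=3869, q=547
  k=5: a=3, p=11897, q=1682

11897/1682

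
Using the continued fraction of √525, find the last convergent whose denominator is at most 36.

√525 = [22; 1, 10, 2, 10, 1, 44, …] (period length 6).
Convergents:
  p_0/q_0 = 22/1
  p_1/q_1 = 23/1
  p_2/q_2 = 252/11
  p_3/q_3 = 527/23
  p_4/q_4 = 5522/241
q_3 = 23 ≤ 36 < 241 = q_4, so the answer is 527/23.

527/23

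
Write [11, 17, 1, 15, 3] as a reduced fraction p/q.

9718/879

Fold from the inside: start with 3/1.
  15 + 1/3 = 46/3
  1 + 3/46 = 49/46
  17 + 46/49 = 879/49
  11 + 49/879 = 9718/879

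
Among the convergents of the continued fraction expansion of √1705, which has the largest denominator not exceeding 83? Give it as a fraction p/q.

√1705 = [41; 3, 2, 3, 82, …] (period length 4).
Convergents:
  p_0/q_0 = 41/1
  p_1/q_1 = 124/3
  p_2/q_2 = 289/7
  p_3/q_3 = 991/24
  p_4/q_4 = 81551/1975
q_3 = 24 ≤ 83 < 1975 = q_4, so the answer is 991/24.

991/24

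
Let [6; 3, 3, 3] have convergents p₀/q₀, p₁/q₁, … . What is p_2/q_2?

Using pₖ = aₖpₖ₋₁ + pₖ₋₂, qₖ = aₖqₖ₋₁ + qₖ₋₂ (with p₋₁=1, p₋₂=0, q₋₁=0, q₋₂=1):
  k=0: a=6, p=6, q=1
  k=1: a=3, p=19, q=3
  k=2: a=3, p=63, q=10

63/10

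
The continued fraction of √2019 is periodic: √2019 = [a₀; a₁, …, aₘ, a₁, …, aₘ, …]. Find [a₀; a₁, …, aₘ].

a₀ = ⌊√2019⌋ = 44.
With m₀=0, d₀=1 and mₖ₊₁ = dₖaₖ − mₖ, dₖ₊₁ = (n − mₖ₊₁²)/dₖ, aₖ₊₁ = ⌊(a₀+mₖ₊₁)/dₖ₊₁⌋:
  k=1: m=44, d=83, a=1
  k=2: m=39, d=6, a=13
  k=3: m=39, d=83, a=1
  k=4: m=44, d=1, a=88
d=1 and a=2a₀=88 at k=4, so the next step gives (m, d) = (44, 83) again — its k=1 value — and the period has length 4.

[44; 1, 13, 1, 88]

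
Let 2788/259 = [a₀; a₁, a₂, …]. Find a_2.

3

2788 = 10·259 + 198   →  a_0 = 10
259 = 1·198 + 61   →  a_1 = 1
198 = 3·61 + 15   →  a_2 = 3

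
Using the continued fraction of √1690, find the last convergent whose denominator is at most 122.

√1690 = [41; 9, 8, 9, 82, …] (period length 4).
Convergents:
  p_0/q_0 = 41/1
  p_1/q_1 = 370/9
  p_2/q_2 = 3001/73
  p_3/q_3 = 27379/666
q_2 = 73 ≤ 122 < 666 = q_3, so the answer is 3001/73.

3001/73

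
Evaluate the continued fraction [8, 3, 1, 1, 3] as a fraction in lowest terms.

207/25

Fold from the inside: start with 3/1.
  1 + 1/3 = 4/3
  1 + 3/4 = 7/4
  3 + 4/7 = 25/7
  8 + 7/25 = 207/25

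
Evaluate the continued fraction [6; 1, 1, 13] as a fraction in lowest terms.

176/27

Using pₖ = aₖpₖ₋₁ + pₖ₋₂ and qₖ = aₖqₖ₋₁ + qₖ₋₂:
  k=0: a=6, p=6, q=1
  k=1: a=1, p=7, q=1
  k=2: a=1, p=13, q=2
  k=3: a=13, p=176, q=27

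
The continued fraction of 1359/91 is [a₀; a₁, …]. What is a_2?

14

1359 = 14·91 + 85   →  a_0 = 14
91 = 1·85 + 6   →  a_1 = 1
85 = 14·6 + 1   →  a_2 = 14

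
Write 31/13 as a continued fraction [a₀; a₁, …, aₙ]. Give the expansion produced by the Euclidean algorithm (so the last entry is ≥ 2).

31 = 2×13 + 5
13 = 2×5 + 3
5 = 1×3 + 2
3 = 1×2 + 1
2 = 2×1 + 0  (stop)
So 31/13 = [2; 2, 1, 1, 2].

[2; 2, 1, 1, 2]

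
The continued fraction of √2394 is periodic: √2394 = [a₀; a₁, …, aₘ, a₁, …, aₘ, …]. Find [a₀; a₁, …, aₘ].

a₀ = ⌊√2394⌋ = 48.
With m₀=0, d₀=1 and mₖ₊₁ = dₖaₖ − mₖ, dₖ₊₁ = (n − mₖ₊₁²)/dₖ, aₖ₊₁ = ⌊(a₀+mₖ₊₁)/dₖ₊₁⌋:
  k=1: m=48, d=90, a=1
  k=2: m=42, d=7, a=12
  k=3: m=42, d=90, a=1
  k=4: m=48, d=1, a=96
d=1 and a=2a₀=96 at k=4, so the next step gives (m, d) = (48, 90) again — its k=1 value — and the period has length 4.

[48; 1, 12, 1, 96]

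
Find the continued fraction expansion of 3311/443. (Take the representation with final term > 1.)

[7; 2, 9, 7, 1, 2]

3311 = 7·443 + 210
443 = 2·210 + 23
210 = 9·23 + 3
23 = 7·3 + 2
3 = 1·2 + 1
2 = 2·1 + 0  (stop)
So 3311/443 = [7; 2, 9, 7, 1, 2].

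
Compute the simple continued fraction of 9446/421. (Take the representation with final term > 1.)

[22; 2, 3, 2, 8, 3]

9446 = 22·421 + 184
421 = 2·184 + 53
184 = 3·53 + 25
53 = 2·25 + 3
25 = 8·3 + 1
3 = 3·1 + 0  (stop)
So 9446/421 = [22; 2, 3, 2, 8, 3].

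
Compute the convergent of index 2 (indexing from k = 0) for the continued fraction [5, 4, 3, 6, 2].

Using pₖ = aₖpₖ₋₁ + pₖ₋₂, qₖ = aₖqₖ₋₁ + qₖ₋₂ (with p₋₁=1, p₋₂=0, q₋₁=0, q₋₂=1):
  k=0: a=5, p=5, q=1
  k=1: a=4, p=21, q=4
  k=2: a=3, p=68, q=13

68/13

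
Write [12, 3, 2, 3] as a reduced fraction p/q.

Fold from the inside: start with 3/1.
  2 + 1/3 = 7/3
  3 + 3/7 = 24/7
  12 + 7/24 = 295/24

295/24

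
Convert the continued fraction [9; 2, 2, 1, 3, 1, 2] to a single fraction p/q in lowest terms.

Fold from the inside: start with 2/1.
  1 + 1/2 = 3/2
  3 + 2/3 = 11/3
  1 + 3/11 = 14/11
  2 + 11/14 = 39/14
  2 + 14/39 = 92/39
  9 + 39/92 = 867/92

867/92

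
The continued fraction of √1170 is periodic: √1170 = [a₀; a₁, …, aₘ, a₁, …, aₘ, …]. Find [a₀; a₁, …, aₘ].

a₀ = ⌊√1170⌋ = 34.

[34; 4, 1, 6, 1, 4, 68]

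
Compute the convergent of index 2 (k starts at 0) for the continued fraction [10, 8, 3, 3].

Using pₖ = aₖpₖ₋₁ + pₖ₋₂, qₖ = aₖqₖ₋₁ + qₖ₋₂ (with p₋₁=1, p₋₂=0, q₋₁=0, q₋₂=1):
  k=0: a=10, p=10, q=1
  k=1: a=8, p=81, q=8
  k=2: a=3, p=253, q=25

253/25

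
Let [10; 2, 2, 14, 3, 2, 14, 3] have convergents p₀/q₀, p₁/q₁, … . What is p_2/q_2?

Using pₖ = aₖpₖ₋₁ + pₖ₋₂, qₖ = aₖqₖ₋₁ + qₖ₋₂ (with p₋₁=1, p₋₂=0, q₋₁=0, q₋₂=1):
  k=0: a=10, p=10, q=1
  k=1: a=2, p=21, q=2
  k=2: a=2, p=52, q=5

52/5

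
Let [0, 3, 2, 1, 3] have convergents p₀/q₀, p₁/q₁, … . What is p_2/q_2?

Using pₖ = aₖpₖ₋₁ + pₖ₋₂, qₖ = aₖqₖ₋₁ + qₖ₋₂ (with p₋₁=1, p₋₂=0, q₋₁=0, q₋₂=1):
  k=0: a=0, p=0, q=1
  k=1: a=3, p=1, q=3
  k=2: a=2, p=2, q=7

2/7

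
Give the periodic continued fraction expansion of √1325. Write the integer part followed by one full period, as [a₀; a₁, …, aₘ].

a₀ = ⌊√1325⌋ = 36.
With m₀=0, d₀=1 and mₖ₊₁ = dₖaₖ − mₖ, dₖ₊₁ = (n − mₖ₊₁²)/dₖ, aₖ₊₁ = ⌊(a₀+mₖ₊₁)/dₖ₊₁⌋:
  k=1: m=36, d=29, a=2
  k=2: m=22, d=29, a=2
  k=3: m=36, d=1, a=72
d=1 and a=2a₀=72 at k=3, so the next step gives (m, d) = (36, 29) again — its k=1 value — and the period has length 3.

[36; 2, 2, 72]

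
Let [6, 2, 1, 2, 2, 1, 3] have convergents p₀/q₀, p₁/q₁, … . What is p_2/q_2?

19/3

Using pₖ = aₖpₖ₋₁ + pₖ₋₂, qₖ = aₖqₖ₋₁ + qₖ₋₂ (with p₋₁=1, p₋₂=0, q₋₁=0, q₋₂=1):
  k=0: a=6, p=6, q=1
  k=1: a=2, p=13, q=2
  k=2: a=1, p=19, q=3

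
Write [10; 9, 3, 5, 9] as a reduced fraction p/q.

13837/1369

Using pₖ = aₖpₖ₋₁ + pₖ₋₂ and qₖ = aₖqₖ₋₁ + qₖ₋₂:
  k=0: a=10, p=10, q=1
  k=1: a=9, p=91, q=9
  k=2: a=3, p=283, q=28
  k=3: a=5, p=1506, q=149
  k=4: a=9, p=13837, q=1369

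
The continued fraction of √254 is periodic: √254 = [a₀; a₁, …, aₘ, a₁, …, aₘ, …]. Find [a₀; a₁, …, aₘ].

a₀ = ⌊√254⌋ = 15.
With m₀=0, d₀=1 and mₖ₊₁ = dₖaₖ − mₖ, dₖ₊₁ = (n − mₖ₊₁²)/dₖ, aₖ₊₁ = ⌊(a₀+mₖ₊₁)/dₖ₊₁⌋:
  k=1: m=15, d=29, a=1
  k=2: m=14, d=2, a=14
  k=3: m=14, d=29, a=1
  k=4: m=15, d=1, a=30
d=1 and a=2a₀=30 at k=4, so the next step gives (m, d) = (15, 29) again — its k=1 value — and the period has length 4.

[15; 1, 14, 1, 30]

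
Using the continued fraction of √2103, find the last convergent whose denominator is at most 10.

321/7

√2103 = [45; 1, 6, 15, 6, 1, 90, …] (period length 6).
Convergents:
  p_0/q_0 = 45/1
  p_1/q_1 = 46/1
  p_2/q_2 = 321/7
  p_3/q_3 = 4861/106
q_2 = 7 ≤ 10 < 106 = q_3, so the answer is 321/7.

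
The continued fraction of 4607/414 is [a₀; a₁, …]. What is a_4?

4607 = 11·414 + 53   →  a_0 = 11
414 = 7·53 + 43   →  a_1 = 7
53 = 1·43 + 10   →  a_2 = 1
43 = 4·10 + 3   →  a_3 = 4
10 = 3·3 + 1   →  a_4 = 3

3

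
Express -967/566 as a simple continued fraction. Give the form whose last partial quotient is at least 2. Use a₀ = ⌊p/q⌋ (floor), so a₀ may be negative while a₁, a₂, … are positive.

-967 = -2·566 + 165
566 = 3·165 + 71
165 = 2·71 + 23
71 = 3·23 + 2
23 = 11·2 + 1
2 = 2·1 + 0  (stop)
So -967/566 = [-2; 3, 2, 3, 11, 2].

[-2; 3, 2, 3, 11, 2]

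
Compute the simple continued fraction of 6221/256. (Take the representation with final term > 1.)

6221 = 24×256 + 77
256 = 3×77 + 25
77 = 3×25 + 2
25 = 12×2 + 1
2 = 2×1 + 0  (stop)
So 6221/256 = [24; 3, 3, 12, 2].

[24; 3, 3, 12, 2]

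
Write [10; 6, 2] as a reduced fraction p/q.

Fold from the inside: start with 2/1.
  6 + 1/2 = 13/2
  10 + 2/13 = 132/13

132/13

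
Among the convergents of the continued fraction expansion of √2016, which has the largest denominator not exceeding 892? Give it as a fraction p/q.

√2016 = [44; 1, 8, 1, 88, …] (period length 4).
Convergents:
  p_0/q_0 = 44/1
  p_1/q_1 = 45/1
  p_2/q_2 = 404/9
  p_3/q_3 = 449/10
  p_4/q_4 = 39916/889
  p_5/q_5 = 40365/899
q_4 = 889 ≤ 892 < 899 = q_5, so the answer is 39916/889.

39916/889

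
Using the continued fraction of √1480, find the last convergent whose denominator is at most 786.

12503/325

√1480 = [38; 2, 8, 19, 8, 2, 76, …] (period length 6).
Convergents:
  p_0/q_0 = 38/1
  p_1/q_1 = 77/2
  p_2/q_2 = 654/17
  p_3/q_3 = 12503/325
  p_4/q_4 = 100678/2617
q_3 = 325 ≤ 786 < 2617 = q_4, so the answer is 12503/325.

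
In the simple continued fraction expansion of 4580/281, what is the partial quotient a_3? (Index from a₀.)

4580 = 16·281 + 84   →  a_0 = 16
281 = 3·84 + 29   →  a_1 = 3
84 = 2·29 + 26   →  a_2 = 2
29 = 1·26 + 3   →  a_3 = 1

1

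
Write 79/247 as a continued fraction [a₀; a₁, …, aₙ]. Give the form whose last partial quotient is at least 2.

[0; 3, 7, 1, 9]

79 = 0·247 + 79
247 = 3·79 + 10
79 = 7·10 + 9
10 = 1·9 + 1
9 = 9·1 + 0  (stop)
So 79/247 = [0; 3, 7, 1, 9].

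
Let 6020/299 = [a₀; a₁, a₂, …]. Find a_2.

6020 = 20·299 + 40   →  a_0 = 20
299 = 7·40 + 19   →  a_1 = 7
40 = 2·19 + 2   →  a_2 = 2

2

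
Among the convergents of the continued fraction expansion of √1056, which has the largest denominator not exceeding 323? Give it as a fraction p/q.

√1056 = [32; 2, 64, …] (period length 2).
Convergents:
  p_0/q_0 = 32/1
  p_1/q_1 = 65/2
  p_2/q_2 = 4192/129
  p_3/q_3 = 8449/260
  p_4/q_4 = 544928/16769
q_3 = 260 ≤ 323 < 16769 = q_4, so the answer is 8449/260.

8449/260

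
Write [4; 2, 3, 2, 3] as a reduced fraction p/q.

244/55

Fold from the inside: start with 3/1.
  2 + 1/3 = 7/3
  3 + 3/7 = 24/7
  2 + 7/24 = 55/24
  4 + 24/55 = 244/55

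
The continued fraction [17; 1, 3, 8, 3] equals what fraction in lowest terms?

Fold from the inside: start with 3/1.
  8 + 1/3 = 25/3
  3 + 3/25 = 78/25
  1 + 25/78 = 103/78
  17 + 78/103 = 1829/103

1829/103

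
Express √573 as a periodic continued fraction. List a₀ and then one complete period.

a₀ = ⌊√573⌋ = 23.

[23; 1, 14, 1, 46]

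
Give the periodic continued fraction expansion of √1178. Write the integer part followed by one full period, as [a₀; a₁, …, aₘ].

[34; 3, 9, 2, 9, 3, 68]

a₀ = ⌊√1178⌋ = 34.
With m₀=0, d₀=1 and mₖ₊₁ = dₖaₖ − mₖ, dₖ₊₁ = (n − mₖ₊₁²)/dₖ, aₖ₊₁ = ⌊(a₀+mₖ₊₁)/dₖ₊₁⌋:
  k=1: m=34, d=22, a=3
  k=2: m=32, d=7, a=9
  k=3: m=31, d=31, a=2
  k=4: m=31, d=7, a=9
  k=5: m=32, d=22, a=3
  k=6: m=34, d=1, a=68
d=1 and a=2a₀=68 at k=6, so the next step gives (m, d) = (34, 22) again — its k=1 value — and the period has length 6.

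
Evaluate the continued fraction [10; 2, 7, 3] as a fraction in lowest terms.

Using pₖ = aₖpₖ₋₁ + pₖ₋₂ and qₖ = aₖqₖ₋₁ + qₖ₋₂:
  k=0: a=10, p=10, q=1
  k=1: a=2, p=21, q=2
  k=2: a=7, p=157, q=15
  k=3: a=3, p=492, q=47

492/47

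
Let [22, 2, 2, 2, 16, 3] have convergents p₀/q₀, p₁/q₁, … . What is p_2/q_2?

Using pₖ = aₖpₖ₋₁ + pₖ₋₂, qₖ = aₖqₖ₋₁ + qₖ₋₂ (with p₋₁=1, p₋₂=0, q₋₁=0, q₋₂=1):
  k=0: a=22, p=22, q=1
  k=1: a=2, p=45, q=2
  k=2: a=2, p=112, q=5

112/5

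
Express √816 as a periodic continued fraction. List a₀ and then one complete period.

[28; 1, 1, 3, 3, 3, 1, 1, 56]

a₀ = ⌊√816⌋ = 28.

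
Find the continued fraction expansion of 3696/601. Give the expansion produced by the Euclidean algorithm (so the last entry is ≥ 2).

3696 = 6·601 + 90
601 = 6·90 + 61
90 = 1·61 + 29
61 = 2·29 + 3
29 = 9·3 + 2
3 = 1·2 + 1
2 = 2·1 + 0  (stop)
So 3696/601 = [6; 6, 1, 2, 9, 1, 2].

[6; 6, 1, 2, 9, 1, 2]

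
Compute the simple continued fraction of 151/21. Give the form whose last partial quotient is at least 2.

[7; 5, 4]

151 = 7·21 + 4
21 = 5·4 + 1
4 = 4·1 + 0  (stop)
So 151/21 = [7; 5, 4].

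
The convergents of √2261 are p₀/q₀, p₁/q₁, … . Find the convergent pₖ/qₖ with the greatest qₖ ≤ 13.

√2261 = [47; 1, 1, 4, 1, 1, 94, …] (period length 6).
Convergents:
  p_0/q_0 = 47/1
  p_1/q_1 = 48/1
  p_2/q_2 = 95/2
  p_3/q_3 = 428/9
  p_4/q_4 = 523/11
  p_5/q_5 = 951/20
q_4 = 11 ≤ 13 < 20 = q_5, so the answer is 523/11.

523/11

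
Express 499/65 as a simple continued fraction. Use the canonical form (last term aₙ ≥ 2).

499 = 7*65 + 44
65 = 1*44 + 21
44 = 2*21 + 2
21 = 10*2 + 1
2 = 2*1 + 0  (stop)
So 499/65 = [7; 1, 2, 10, 2].

[7; 1, 2, 10, 2]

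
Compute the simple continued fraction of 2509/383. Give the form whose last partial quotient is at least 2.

2509 = 6·383 + 211
383 = 1·211 + 172
211 = 1·172 + 39
172 = 4·39 + 16
39 = 2·16 + 7
16 = 2·7 + 2
7 = 3·2 + 1
2 = 2·1 + 0  (stop)
So 2509/383 = [6; 1, 1, 4, 2, 2, 3, 2].

[6; 1, 1, 4, 2, 2, 3, 2]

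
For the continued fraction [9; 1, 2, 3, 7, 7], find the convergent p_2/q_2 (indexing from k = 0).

Using pₖ = aₖpₖ₋₁ + pₖ₋₂, qₖ = aₖqₖ₋₁ + qₖ₋₂ (with p₋₁=1, p₋₂=0, q₋₁=0, q₋₂=1):
  k=0: a=9, p=9, q=1
  k=1: a=1, p=10, q=1
  k=2: a=2, p=29, q=3

29/3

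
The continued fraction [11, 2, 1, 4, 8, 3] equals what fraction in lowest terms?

4077/359

Using pₖ = aₖpₖ₋₁ + pₖ₋₂ and qₖ = aₖqₖ₋₁ + qₖ₋₂:
  k=0: a=11, p=11, q=1
  k=1: a=2, p=23, q=2
  k=2: a=1, p=34, q=3
  k=3: a=4, p=159, q=14
  k=4: a=8, p=1306, q=115
  k=5: a=3, p=4077, q=359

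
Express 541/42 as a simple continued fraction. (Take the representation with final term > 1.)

541 = 12×42 + 37
42 = 1×37 + 5
37 = 7×5 + 2
5 = 2×2 + 1
2 = 2×1 + 0  (stop)
So 541/42 = [12; 1, 7, 2, 2].

[12; 1, 7, 2, 2]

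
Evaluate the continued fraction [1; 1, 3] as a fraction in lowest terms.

7/4

Using pₖ = aₖpₖ₋₁ + pₖ₋₂ and qₖ = aₖqₖ₋₁ + qₖ₋₂:
  k=0: a=1, p=1, q=1
  k=1: a=1, p=2, q=1
  k=2: a=3, p=7, q=4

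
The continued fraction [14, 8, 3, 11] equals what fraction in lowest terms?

Using pₖ = aₖpₖ₋₁ + pₖ₋₂ and qₖ = aₖqₖ₋₁ + qₖ₋₂:
  k=0: a=14, p=14, q=1
  k=1: a=8, p=113, q=8
  k=2: a=3, p=353, q=25
  k=3: a=11, p=3996, q=283

3996/283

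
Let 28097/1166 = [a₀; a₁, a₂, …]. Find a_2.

28097 = 24·1166 + 113   →  a_0 = 24
1166 = 10·113 + 36   →  a_1 = 10
113 = 3·36 + 5   →  a_2 = 3

3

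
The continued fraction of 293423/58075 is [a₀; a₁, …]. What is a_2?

18

293423 = 5·58075 + 3048   →  a_0 = 5
58075 = 19·3048 + 163   →  a_1 = 19
3048 = 18·163 + 114   →  a_2 = 18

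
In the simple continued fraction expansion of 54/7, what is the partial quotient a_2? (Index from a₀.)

54 = 7·7 + 5   →  a_0 = 7
7 = 1·5 + 2   →  a_1 = 1
5 = 2·2 + 1   →  a_2 = 2

2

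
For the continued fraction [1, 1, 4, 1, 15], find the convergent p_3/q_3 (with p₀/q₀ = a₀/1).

Using pₖ = aₖpₖ₋₁ + pₖ₋₂, qₖ = aₖqₖ₋₁ + qₖ₋₂ (with p₋₁=1, p₋₂=0, q₋₁=0, q₋₂=1):
  k=0: a=1, p=1, q=1
  k=1: a=1, p=2, q=1
  k=2: a=4, p=9, q=5
  k=3: a=1, p=11, q=6

11/6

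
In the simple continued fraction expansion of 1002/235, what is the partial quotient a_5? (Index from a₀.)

1002 = 4·235 + 62   →  a_0 = 4
235 = 3·62 + 49   →  a_1 = 3
62 = 1·49 + 13   →  a_2 = 1
49 = 3·13 + 10   →  a_3 = 3
13 = 1·10 + 3   →  a_4 = 1
10 = 3·3 + 1   →  a_5 = 3

3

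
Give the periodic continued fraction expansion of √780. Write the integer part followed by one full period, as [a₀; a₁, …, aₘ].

a₀ = ⌊√780⌋ = 27.
With m₀=0, d₀=1 and mₖ₊₁ = dₖaₖ − mₖ, dₖ₊₁ = (n − mₖ₊₁²)/dₖ, aₖ₊₁ = ⌊(a₀+mₖ₊₁)/dₖ₊₁⌋:
  k=1: m=27, d=51, a=1
  k=2: m=24, d=4, a=12
  k=3: m=24, d=51, a=1
  k=4: m=27, d=1, a=54
d=1 and a=2a₀=54 at k=4, so the next step gives (m, d) = (27, 51) again — its k=1 value — and the period has length 4.

[27; 1, 12, 1, 54]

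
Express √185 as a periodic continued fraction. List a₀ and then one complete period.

a₀ = ⌊√185⌋ = 13.
With m₀=0, d₀=1 and mₖ₊₁ = dₖaₖ − mₖ, dₖ₊₁ = (n − mₖ₊₁²)/dₖ, aₖ₊₁ = ⌊(a₀+mₖ₊₁)/dₖ₊₁⌋:
  k=1: m=13, d=16, a=1
  k=2: m=3, d=11, a=1
  k=3: m=8, d=11, a=1
  k=4: m=3, d=16, a=1
  k=5: m=13, d=1, a=26
d=1 and a=2a₀=26 at k=5, so the next step gives (m, d) = (13, 16) again — its k=1 value — and the period has length 5.

[13; 1, 1, 1, 1, 26]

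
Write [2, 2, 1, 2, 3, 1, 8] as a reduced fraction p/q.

Fold from the inside: start with 8/1.
  1 + 1/8 = 9/8
  3 + 8/9 = 35/9
  2 + 9/35 = 79/35
  1 + 35/79 = 114/79
  2 + 79/114 = 307/114
  2 + 114/307 = 728/307

728/307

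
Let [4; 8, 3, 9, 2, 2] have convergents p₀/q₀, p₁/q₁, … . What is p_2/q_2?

103/25

Using pₖ = aₖpₖ₋₁ + pₖ₋₂, qₖ = aₖqₖ₋₁ + qₖ₋₂ (with p₋₁=1, p₋₂=0, q₋₁=0, q₋₂=1):
  k=0: a=4, p=4, q=1
  k=1: a=8, p=33, q=8
  k=2: a=3, p=103, q=25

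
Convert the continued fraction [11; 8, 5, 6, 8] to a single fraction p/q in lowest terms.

Fold from the inside: start with 8/1.
  6 + 1/8 = 49/8
  5 + 8/49 = 253/49
  8 + 49/253 = 2073/253
  11 + 253/2073 = 23056/2073

23056/2073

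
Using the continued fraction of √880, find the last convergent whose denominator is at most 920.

√880 = [29; 1, 1, 1, 58, …] (period length 4).
Convergents:
  p_0/q_0 = 29/1
  p_1/q_1 = 30/1
  p_2/q_2 = 59/2
  p_3/q_3 = 89/3
  p_4/q_4 = 5221/176
  p_5/q_5 = 5310/179
  p_6/q_6 = 10531/355
  p_7/q_7 = 15841/534
  p_8/q_8 = 929309/31327
q_7 = 534 ≤ 920 < 31327 = q_8, so the answer is 15841/534.

15841/534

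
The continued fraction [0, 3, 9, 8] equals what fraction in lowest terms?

73/227

Using pₖ = aₖpₖ₋₁ + pₖ₋₂ and qₖ = aₖqₖ₋₁ + qₖ₋₂:
  k=0: a=0, p=0, q=1
  k=1: a=3, p=1, q=3
  k=2: a=9, p=9, q=28
  k=3: a=8, p=73, q=227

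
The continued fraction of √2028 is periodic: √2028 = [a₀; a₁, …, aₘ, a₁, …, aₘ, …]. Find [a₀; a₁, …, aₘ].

[45; 30, 90]

a₀ = ⌊√2028⌋ = 45.
With m₀=0, d₀=1 and mₖ₊₁ = dₖaₖ − mₖ, dₖ₊₁ = (n − mₖ₊₁²)/dₖ, aₖ₊₁ = ⌊(a₀+mₖ₊₁)/dₖ₊₁⌋:
  k=1: m=45, d=3, a=30
  k=2: m=45, d=1, a=90
d=1 and a=2a₀=90 at k=2, so the next step gives (m, d) = (45, 3) again — its k=1 value — and the period has length 2.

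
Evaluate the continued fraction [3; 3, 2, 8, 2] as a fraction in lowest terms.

Fold from the inside: start with 2/1.
  8 + 1/2 = 17/2
  2 + 2/17 = 36/17
  3 + 17/36 = 125/36
  3 + 36/125 = 411/125

411/125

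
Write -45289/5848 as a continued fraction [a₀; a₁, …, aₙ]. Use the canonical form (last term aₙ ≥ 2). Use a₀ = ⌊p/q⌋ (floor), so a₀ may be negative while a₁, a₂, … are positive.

[-8; 3, 1, 10, 3, 14, 3]

-45289 = -8×5848 + 1495
5848 = 3×1495 + 1363
1495 = 1×1363 + 132
1363 = 10×132 + 43
132 = 3×43 + 3
43 = 14×3 + 1
3 = 3×1 + 0  (stop)
So -45289/5848 = [-8; 3, 1, 10, 3, 14, 3].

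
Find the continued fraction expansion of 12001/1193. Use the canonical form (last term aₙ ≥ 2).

[10; 16, 1, 4, 14]

12001 = 10×1193 + 71
1193 = 16×71 + 57
71 = 1×57 + 14
57 = 4×14 + 1
14 = 14×1 + 0  (stop)
So 12001/1193 = [10; 16, 1, 4, 14].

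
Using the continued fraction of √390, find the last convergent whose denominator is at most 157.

3061/155

√390 = [19; 1, 2, 1, 38, …] (period length 4).
Convergents:
  p_0/q_0 = 19/1
  p_1/q_1 = 20/1
  p_2/q_2 = 59/3
  p_3/q_3 = 79/4
  p_4/q_4 = 3061/155
  p_5/q_5 = 3140/159
q_4 = 155 ≤ 157 < 159 = q_5, so the answer is 3061/155.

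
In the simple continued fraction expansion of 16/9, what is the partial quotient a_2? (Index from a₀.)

3

16 = 1·9 + 7   →  a_0 = 1
9 = 1·7 + 2   →  a_1 = 1
7 = 3·2 + 1   →  a_2 = 3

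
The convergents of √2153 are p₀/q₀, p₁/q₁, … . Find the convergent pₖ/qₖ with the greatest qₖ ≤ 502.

√2153 = [46; 2, 2, 92, …] (period length 3).
Convergents:
  p_0/q_0 = 46/1
  p_1/q_1 = 93/2
  p_2/q_2 = 232/5
  p_3/q_3 = 21437/462
  p_4/q_4 = 43106/929
q_3 = 462 ≤ 502 < 929 = q_4, so the answer is 21437/462.

21437/462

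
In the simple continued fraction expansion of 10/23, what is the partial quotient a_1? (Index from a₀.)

2

10 = 0·23 + 10   →  a_0 = 0
23 = 2·10 + 3   →  a_1 = 2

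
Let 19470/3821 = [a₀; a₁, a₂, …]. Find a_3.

19470 = 5·3821 + 365   →  a_0 = 5
3821 = 10·365 + 171   →  a_1 = 10
365 = 2·171 + 23   →  a_2 = 2
171 = 7·23 + 10   →  a_3 = 7

7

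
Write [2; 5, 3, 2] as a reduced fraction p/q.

81/37

Using pₖ = aₖpₖ₋₁ + pₖ₋₂ and qₖ = aₖqₖ₋₁ + qₖ₋₂:
  k=0: a=2, p=2, q=1
  k=1: a=5, p=11, q=5
  k=2: a=3, p=35, q=16
  k=3: a=2, p=81, q=37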